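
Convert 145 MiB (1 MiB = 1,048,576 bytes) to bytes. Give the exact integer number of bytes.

152,043,520 bytes

145 × 1,048,576 = 152,043,520 bytes  (1 MiB = 2^20 bytes)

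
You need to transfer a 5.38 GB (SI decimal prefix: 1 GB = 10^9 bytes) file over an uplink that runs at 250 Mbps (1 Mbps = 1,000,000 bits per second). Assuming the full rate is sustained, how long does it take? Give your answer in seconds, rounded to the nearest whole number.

5.38 GB = 5,380,000,000 bytes = 43,040,000,000 bits
250 Mbps = 250,000,000 bits/s
time = 43,040,000,000 / 250,000,000 = 172 s

172 seconds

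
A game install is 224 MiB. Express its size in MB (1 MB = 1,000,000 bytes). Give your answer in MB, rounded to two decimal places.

224 MiB = 224 × 2^20 bytes = 234,881,024 bytes
1 MB = 10^6 bytes = 1,000,000 bytes
234,881,024 / 1,000,000 = 234.88 MB

234.88 MB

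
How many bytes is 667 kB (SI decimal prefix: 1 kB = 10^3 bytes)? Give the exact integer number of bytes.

667 × 1,000 = 667,000 bytes

667,000 bytes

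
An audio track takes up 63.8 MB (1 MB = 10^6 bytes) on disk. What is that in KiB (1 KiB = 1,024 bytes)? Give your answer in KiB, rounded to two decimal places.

63.8 MB × 1,000,000 bytes/MB = 63,800,000 bytes
1 KiB = 1,024 bytes
63,800,000 / 1,024 = 62,304.69 KiB

62,304.69 KiB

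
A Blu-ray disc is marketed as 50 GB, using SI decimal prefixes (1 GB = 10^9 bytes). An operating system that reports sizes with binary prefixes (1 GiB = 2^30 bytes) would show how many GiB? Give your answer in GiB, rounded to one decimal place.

50 GB × 1,000,000,000 bytes/GB = 50,000,000,000 bytes
1 GiB = 2^30 bytes = 1,073,741,824 bytes
50,000,000,000 / 1,073,741,824 = 46.6 GiB

46.6 GiB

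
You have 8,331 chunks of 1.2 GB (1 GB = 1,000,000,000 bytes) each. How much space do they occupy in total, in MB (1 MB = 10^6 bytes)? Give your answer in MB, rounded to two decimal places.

Total = 8,331 × 1.2 GB = 9997.2 GB
= 9997.2 × 1,000,000,000 bytes = 9,997,200,000,000 bytes
1 MB = 1,000,000 bytes
9,997,200,000,000 / 1,000,000 = 9,997,200.00 MB

9,997,200.00 MB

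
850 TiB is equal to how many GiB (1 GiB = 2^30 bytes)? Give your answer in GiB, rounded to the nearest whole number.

850 TiB = 850 × 2^40 bytes = 934,584,883,609,600 bytes
1 GiB = 2^30 bytes = 1,073,741,824 bytes
934,584,883,609,600 / 1,073,741,824 = 870,400 GiB

870,400 GiB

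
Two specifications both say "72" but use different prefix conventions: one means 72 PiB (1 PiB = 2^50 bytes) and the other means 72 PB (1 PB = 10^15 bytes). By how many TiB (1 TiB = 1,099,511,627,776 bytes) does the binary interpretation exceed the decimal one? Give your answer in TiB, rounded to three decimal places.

8,244.381 TiB

72 PiB = 72 × 1,125,899,906,842,624 = 81,064,793,292,668,928 bytes
72 PB = 72 × 1,000,000,000,000,000 = 72,000,000,000,000,000 bytes
difference = 9,064,793,292,668,928 bytes
9,064,793,292,668,928 / 1,099,511,627,776 = 8,244.381 TiB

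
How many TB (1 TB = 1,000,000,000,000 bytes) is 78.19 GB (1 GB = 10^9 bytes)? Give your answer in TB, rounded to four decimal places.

0.0782 TB

78.19 GB = 78.19 × 10^9 bytes = 78,190,000,000 bytes
1 TB = 1,000,000,000,000 bytes
78,190,000,000 / 1,000,000,000,000 = 0.0782 TB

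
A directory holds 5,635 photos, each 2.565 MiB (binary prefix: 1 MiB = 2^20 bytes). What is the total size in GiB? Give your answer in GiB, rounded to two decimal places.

Total = 5,635 × 2.565 MiB = 14453.775 MiB
= 14453.775 × 1,048,576 bytes = 15,155,881,574.4 bytes
1 GiB = 1,073,741,824 bytes
15,155,881,574.4 / 1,073,741,824 = 14.12 GiB

14.12 GiB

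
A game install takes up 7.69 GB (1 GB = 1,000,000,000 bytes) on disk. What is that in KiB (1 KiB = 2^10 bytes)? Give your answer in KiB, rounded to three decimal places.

7.69 GB × 1,000,000,000 bytes/GB = 7,690,000,000 bytes
1 KiB = 1,024 bytes
7,690,000,000 / 1,024 = 7,509,765.625 KiB

7,509,765.625 KiB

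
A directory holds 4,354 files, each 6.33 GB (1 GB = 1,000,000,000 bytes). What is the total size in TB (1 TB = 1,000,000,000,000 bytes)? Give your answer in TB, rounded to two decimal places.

Total = 4,354 × 6.33 GB = 27560.82 GB
= 27560.82 × 1,000,000,000 bytes = 27,560,820,000,000 bytes
1 TB = 1,000,000,000,000 bytes
27,560,820,000,000 / 1,000,000,000,000 = 27.56 TB

27.56 TB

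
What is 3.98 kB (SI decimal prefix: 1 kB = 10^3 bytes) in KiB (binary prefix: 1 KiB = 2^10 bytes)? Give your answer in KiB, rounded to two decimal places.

3.89 KiB

3.98 kB = 3.98 × 10^3 bytes = 3,980 bytes
1 KiB = 1,024 bytes
3,980 / 1,024 = 3.89 KiB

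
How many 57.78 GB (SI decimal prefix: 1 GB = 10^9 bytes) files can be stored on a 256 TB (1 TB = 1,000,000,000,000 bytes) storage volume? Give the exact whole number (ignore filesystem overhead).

Capacity: 256 TB = 256,000,000,000,000 bytes
Per item: 57.78 GB = 57,780,000,000 bytes
⌊256,000,000,000,000 / 57,780,000,000⌋ = 4,430

4,430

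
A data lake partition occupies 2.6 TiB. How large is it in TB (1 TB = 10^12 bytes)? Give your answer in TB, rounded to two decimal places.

2.6 TiB = 2.6 × 2^40 bytes = 2,858,730,232,217.6 bytes
1 TB = 1,000,000,000,000 bytes
2,858,730,232,217.6 / 1,000,000,000,000 = 2.86 TB

2.86 TB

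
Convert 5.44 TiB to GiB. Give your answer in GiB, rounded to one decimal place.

5.44 TiB × 1,099,511,627,776 bytes/TiB = 5,981,343,255,101.44 bytes
1 GiB = 1,073,741,824 bytes
5,981,343,255,101.44 / 1,073,741,824 = 5,570.6 GiB

5,570.6 GiB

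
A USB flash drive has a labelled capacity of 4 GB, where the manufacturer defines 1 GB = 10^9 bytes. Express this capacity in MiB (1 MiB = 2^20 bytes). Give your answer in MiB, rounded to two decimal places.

3,814.70 MiB

4 GB × 1,000,000,000 bytes/GB = 4,000,000,000 bytes
1 MiB = 2^20 bytes = 1,048,576 bytes
4,000,000,000 / 1,048,576 = 3,814.70 MiB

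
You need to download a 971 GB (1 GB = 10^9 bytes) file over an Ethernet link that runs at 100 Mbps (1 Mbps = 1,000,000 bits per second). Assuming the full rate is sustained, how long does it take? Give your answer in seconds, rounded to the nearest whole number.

971 GB = 971,000,000,000 bytes = 7,768,000,000,000 bits
100 Mbps = 100,000,000 bits/s
time = 7,768,000,000,000 / 100,000,000 = 77,680 s

77,680 seconds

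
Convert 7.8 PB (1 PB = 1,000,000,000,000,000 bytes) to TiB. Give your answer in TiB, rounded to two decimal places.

7,094.06 TiB

7.8 PB = 7.8 × 10^15 bytes = 7,800,000,000,000,000 bytes
1 TiB = 1,099,511,627,776 bytes
7,800,000,000,000,000 / 1,099,511,627,776 = 7,094.06 TiB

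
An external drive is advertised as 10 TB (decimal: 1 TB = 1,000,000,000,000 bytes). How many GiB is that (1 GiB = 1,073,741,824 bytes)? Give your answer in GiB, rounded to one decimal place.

9,313.2 GiB

10 TB = 10 × 10^12 bytes = 10,000,000,000,000 bytes
1 GiB = 2^30 bytes = 1,073,741,824 bytes
10,000,000,000,000 / 1,073,741,824 = 9,313.2 GiB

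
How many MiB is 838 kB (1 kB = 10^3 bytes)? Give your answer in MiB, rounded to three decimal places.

0.799 MiB

838 kB × 1,000 bytes/kB = 838,000 bytes
1 MiB = 1,048,576 bytes
838,000 / 1,048,576 = 0.799 MiB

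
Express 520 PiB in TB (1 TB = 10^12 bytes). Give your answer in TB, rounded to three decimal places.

585,467.952 TB

520 PiB = 520 × 2^50 bytes = 585,467,951,558,164,480 bytes
1 TB = 10^12 bytes = 1,000,000,000,000 bytes
585,467,951,558,164,480 / 1,000,000,000,000 = 585,467.952 TB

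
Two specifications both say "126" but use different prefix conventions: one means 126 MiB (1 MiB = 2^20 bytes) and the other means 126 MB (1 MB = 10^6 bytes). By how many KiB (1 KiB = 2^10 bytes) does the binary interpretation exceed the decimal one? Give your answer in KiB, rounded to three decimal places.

5,977.125 KiB

126 MiB = 126 × 1,048,576 = 132,120,576 bytes
126 MB = 126 × 1,000,000 = 126,000,000 bytes
difference = 6,120,576 bytes
6,120,576 / 1,024 = 5,977.125 KiB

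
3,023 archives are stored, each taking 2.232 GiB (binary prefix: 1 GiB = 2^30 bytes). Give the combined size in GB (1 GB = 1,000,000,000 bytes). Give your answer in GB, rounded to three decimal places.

Total = 3,023 × 2.232 GiB = 6747.336 GiB
= 6747.336 × 1,073,741,824 bytes = 7,244,896,863,780.864 bytes
1 GB = 1,000,000,000 bytes
7,244,896,863,780.864 / 1,000,000,000 = 7,244.897 GB

7,244.897 GB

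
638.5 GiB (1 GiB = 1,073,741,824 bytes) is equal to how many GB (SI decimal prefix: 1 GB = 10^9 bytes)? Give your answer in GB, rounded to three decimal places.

638.5 GiB = 638.5 × 2^30 bytes = 685,584,154,624 bytes
1 GB = 10^9 bytes = 1,000,000,000 bytes
685,584,154,624 / 1,000,000,000 = 685.584 GB

685.584 GB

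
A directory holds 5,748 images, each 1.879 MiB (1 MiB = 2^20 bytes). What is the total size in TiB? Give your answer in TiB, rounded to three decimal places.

0.010 TiB

Total = 5,748 × 1.879 MiB = 10800.492 MiB
= 10800.492 × 1,048,576 bytes = 11,325,136,699.392 bytes
1 TiB = 1,099,511,627,776 bytes
11,325,136,699.392 / 1,099,511,627,776 = 0.010 TiB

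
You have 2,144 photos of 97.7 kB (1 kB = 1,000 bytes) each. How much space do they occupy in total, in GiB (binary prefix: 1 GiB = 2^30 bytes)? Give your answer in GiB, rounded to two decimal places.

Total = 2,144 × 97.7 kB = 209468.8 kB
= 209468.8 × 1,000 bytes = 209,468,800 bytes
1 GiB = 1,073,741,824 bytes
209,468,800 / 1,073,741,824 = 0.20 GiB

0.20 GiB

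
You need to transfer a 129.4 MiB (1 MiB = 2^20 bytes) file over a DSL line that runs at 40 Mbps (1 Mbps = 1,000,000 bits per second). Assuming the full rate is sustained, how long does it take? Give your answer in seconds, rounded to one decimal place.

27.1 seconds

129.4 MiB = 135,685,734.4 bytes = 1,085,485,875.2 bits
40 Mbps = 40,000,000 bits/s
time = 1,085,485,875.2 / 40,000,000 = 27.1 s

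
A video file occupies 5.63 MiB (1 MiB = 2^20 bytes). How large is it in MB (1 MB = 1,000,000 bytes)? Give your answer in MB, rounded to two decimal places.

5.90 MB

5.63 MiB = 5.63 × 2^20 bytes = 5,903,482.88 bytes
1 MB = 10^6 bytes = 1,000,000 bytes
5,903,482.88 / 1,000,000 = 5.90 MB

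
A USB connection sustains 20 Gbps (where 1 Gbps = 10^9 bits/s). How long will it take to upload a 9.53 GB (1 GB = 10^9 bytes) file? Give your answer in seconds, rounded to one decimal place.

3.8 seconds

9.53 GB = 9,530,000,000 bytes = 76,240,000,000 bits
20 Gbps = 20,000,000,000 bits/s
time = 76,240,000,000 / 20,000,000,000 = 3.8 s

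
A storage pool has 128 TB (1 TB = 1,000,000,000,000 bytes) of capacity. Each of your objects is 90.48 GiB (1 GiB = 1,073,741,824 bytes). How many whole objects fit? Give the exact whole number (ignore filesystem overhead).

1,317

Capacity: 128 TB = 128,000,000,000,000 bytes
Per item: 90.48 GiB = 97,152,160,235.52 bytes
⌊128,000,000,000,000 / 97,152,160,235.52⌋ = 1,317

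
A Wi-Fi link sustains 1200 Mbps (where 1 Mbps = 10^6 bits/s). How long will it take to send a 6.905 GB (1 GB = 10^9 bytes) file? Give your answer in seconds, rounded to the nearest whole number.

6.905 GB = 6,905,000,000 bytes = 55,240,000,000 bits
1200 Mbps = 1,200,000,000 bits/s
time = 55,240,000,000 / 1,200,000,000 = 46 s

46 seconds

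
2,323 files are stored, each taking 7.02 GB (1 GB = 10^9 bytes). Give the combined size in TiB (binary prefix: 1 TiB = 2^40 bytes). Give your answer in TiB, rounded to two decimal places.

Total = 2,323 × 7.02 GB = 16307.46 GB
= 16307.46 × 1,000,000,000 bytes = 16,307,460,000,000 bytes
1 TiB = 1,099,511,627,776 bytes
16,307,460,000,000 / 1,099,511,627,776 = 14.83 TiB

14.83 TiB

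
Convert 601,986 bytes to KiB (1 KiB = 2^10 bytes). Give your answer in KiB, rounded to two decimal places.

587.88 KiB

601,986 bytes given.
1 KiB = 1,024 bytes
601,986 / 1,024 = 587.88 KiB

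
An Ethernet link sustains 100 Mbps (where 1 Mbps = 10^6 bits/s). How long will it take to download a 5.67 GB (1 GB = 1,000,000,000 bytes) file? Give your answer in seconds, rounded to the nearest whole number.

5.67 GB = 5,670,000,000 bytes = 45,360,000,000 bits
100 Mbps = 100,000,000 bits/s
time = 45,360,000,000 / 100,000,000 = 454 s

454 seconds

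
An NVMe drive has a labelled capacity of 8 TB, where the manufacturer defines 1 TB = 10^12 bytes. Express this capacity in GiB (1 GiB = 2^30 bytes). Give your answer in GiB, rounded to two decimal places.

7,450.58 GiB

8 TB = 8 × 10^12 bytes = 8,000,000,000,000 bytes
1 GiB = 2^30 bytes = 1,073,741,824 bytes
8,000,000,000,000 / 1,073,741,824 = 7,450.58 GiB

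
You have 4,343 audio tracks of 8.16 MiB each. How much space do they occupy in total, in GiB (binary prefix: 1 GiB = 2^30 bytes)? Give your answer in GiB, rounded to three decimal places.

34.608 GiB

Total = 4,343 × 8.16 MiB = 35438.88 MiB
= 35438.88 × 1,048,576 bytes = 37,160,359,034.88 bytes
1 GiB = 1,073,741,824 bytes
37,160,359,034.88 / 1,073,741,824 = 34.608 GiB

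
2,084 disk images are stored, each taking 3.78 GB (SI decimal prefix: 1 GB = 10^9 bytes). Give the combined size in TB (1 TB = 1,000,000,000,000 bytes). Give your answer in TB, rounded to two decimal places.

Total = 2,084 × 3.78 GB = 7877.52 GB
= 7877.52 × 1,000,000,000 bytes = 7,877,520,000,000 bytes
1 TB = 1,000,000,000,000 bytes
7,877,520,000,000 / 1,000,000,000,000 = 7.88 TB

7.88 TB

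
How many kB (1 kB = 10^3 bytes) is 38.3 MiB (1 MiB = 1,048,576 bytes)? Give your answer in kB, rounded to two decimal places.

40,160.46 kB

38.3 MiB = 38.3 × 2^20 bytes = 40,160,460.8 bytes
1 kB = 10^3 bytes = 1,000 bytes
40,160,460.8 / 1,000 = 40,160.46 kB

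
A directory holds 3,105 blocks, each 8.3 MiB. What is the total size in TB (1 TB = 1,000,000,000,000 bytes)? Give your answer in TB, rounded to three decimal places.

0.027 TB

Total = 3,105 × 8.3 MiB = 25771.5 MiB
= 25771.5 × 1,048,576 bytes = 27,023,376,384 bytes
1 TB = 1,000,000,000,000 bytes
27,023,376,384 / 1,000,000,000,000 = 0.027 TB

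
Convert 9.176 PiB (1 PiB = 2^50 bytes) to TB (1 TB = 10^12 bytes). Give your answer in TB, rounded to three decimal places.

9.176 PiB = 9.176 × 2^50 bytes = 10,331,257,545,187,917.824 bytes
1 TB = 1,000,000,000,000 bytes
10,331,257,545,187,917.824 / 1,000,000,000,000 = 10,331.258 TB

10,331.258 TB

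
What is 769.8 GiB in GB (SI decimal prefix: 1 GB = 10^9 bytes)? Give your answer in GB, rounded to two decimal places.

769.8 GiB × 1,073,741,824 bytes/GiB = 826,566,456,115.2 bytes
1 GB = 10^9 bytes = 1,000,000,000 bytes
826,566,456,115.2 / 1,000,000,000 = 826.57 GB

826.57 GB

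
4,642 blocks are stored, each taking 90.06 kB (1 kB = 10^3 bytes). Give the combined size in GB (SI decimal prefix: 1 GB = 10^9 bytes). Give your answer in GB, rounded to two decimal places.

Total = 4,642 × 90.06 kB = 418058.52 kB
= 418058.52 × 1,000 bytes = 418,058,520 bytes
1 GB = 1,000,000,000 bytes
418,058,520 / 1,000,000,000 = 0.42 GB

0.42 GB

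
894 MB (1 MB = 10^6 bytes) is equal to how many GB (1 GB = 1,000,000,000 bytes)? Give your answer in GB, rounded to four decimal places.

894 MB = 894 × 10^6 bytes = 894,000,000 bytes
1 GB = 1,000,000,000 bytes
894,000,000 / 1,000,000,000 = 0.8940 GB

0.8940 GB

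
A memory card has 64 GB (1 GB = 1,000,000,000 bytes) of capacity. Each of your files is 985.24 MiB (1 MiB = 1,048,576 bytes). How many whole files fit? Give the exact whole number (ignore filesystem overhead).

Capacity: 64 GB = 64,000,000,000 bytes
Per item: 985.24 MiB = 1,033,099,018.24 bytes
⌊64,000,000,000 / 1,033,099,018.24⌋ = 61

61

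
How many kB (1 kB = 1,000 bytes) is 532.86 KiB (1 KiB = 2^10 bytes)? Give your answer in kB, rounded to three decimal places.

532.86 KiB × 1,024 bytes/KiB = 545,648.64 bytes
1 kB = 10^3 bytes = 1,000 bytes
545,648.64 / 1,000 = 545.649 kB

545.649 kB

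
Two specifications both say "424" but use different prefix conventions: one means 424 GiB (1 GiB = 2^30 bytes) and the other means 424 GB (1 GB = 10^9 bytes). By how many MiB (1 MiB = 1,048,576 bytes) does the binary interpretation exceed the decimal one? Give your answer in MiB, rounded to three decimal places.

29,818.090 MiB

424 GiB = 424 × 1,073,741,824 = 455,266,533,376 bytes
424 GB = 424 × 1,000,000,000 = 424,000,000,000 bytes
difference = 31,266,533,376 bytes
31,266,533,376 / 1,048,576 = 29,818.090 MiB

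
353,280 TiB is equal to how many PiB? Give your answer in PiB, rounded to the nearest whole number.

345 PiB

353,280 TiB = 353,280 × 2^40 bytes = 388,435,467,860,705,280 bytes
1 PiB = 1,125,899,906,842,624 bytes
388,435,467,860,705,280 / 1,125,899,906,842,624 = 345 PiB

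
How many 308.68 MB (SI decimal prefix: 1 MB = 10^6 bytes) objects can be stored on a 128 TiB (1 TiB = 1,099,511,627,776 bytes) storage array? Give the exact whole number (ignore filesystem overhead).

455,933

Capacity: 128 TiB = 140,737,488,355,328 bytes
Per item: 308.68 MB = 308,680,000 bytes
⌊140,737,488,355,328 / 308,680,000⌋ = 455,933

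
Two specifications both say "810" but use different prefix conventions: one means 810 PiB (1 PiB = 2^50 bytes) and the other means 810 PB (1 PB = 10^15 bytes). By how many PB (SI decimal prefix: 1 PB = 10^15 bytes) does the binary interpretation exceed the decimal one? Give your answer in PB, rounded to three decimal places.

101.979 PB

810 PiB = 810 × 1,125,899,906,842,624 = 911,978,924,542,525,440 bytes
810 PB = 810 × 1,000,000,000,000,000 = 810,000,000,000,000,000 bytes
difference = 101,978,924,542,525,440 bytes
101,978,924,542,525,440 / 1,000,000,000,000,000 = 101.979 PB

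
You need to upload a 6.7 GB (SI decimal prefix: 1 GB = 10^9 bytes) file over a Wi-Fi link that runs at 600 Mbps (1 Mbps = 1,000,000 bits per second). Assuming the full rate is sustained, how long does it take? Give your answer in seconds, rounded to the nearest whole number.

89 seconds

6.7 GB = 6,700,000,000 bytes = 53,600,000,000 bits
600 Mbps = 600,000,000 bits/s
time = 53,600,000,000 / 600,000,000 = 89 s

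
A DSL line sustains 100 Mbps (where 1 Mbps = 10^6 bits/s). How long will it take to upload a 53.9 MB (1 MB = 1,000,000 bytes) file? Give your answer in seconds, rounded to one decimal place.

53.9 MB = 53,900,000 bytes = 431,200,000 bits
100 Mbps = 100,000,000 bits/s
time = 431,200,000 / 100,000,000 = 4.3 s

4.3 seconds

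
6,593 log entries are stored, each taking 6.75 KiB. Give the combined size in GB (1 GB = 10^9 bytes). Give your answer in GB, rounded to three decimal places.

0.046 GB

Total = 6,593 × 6.75 KiB = 44502.75 KiB
= 44502.75 × 1,024 bytes = 45,570,816 bytes
1 GB = 1,000,000,000 bytes
45,570,816 / 1,000,000,000 = 0.046 GB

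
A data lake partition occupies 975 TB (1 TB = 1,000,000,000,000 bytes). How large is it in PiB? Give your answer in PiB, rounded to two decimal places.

0.87 PiB

975 TB × 1,000,000,000,000 bytes/TB = 975,000,000,000,000 bytes
1 PiB = 2^50 bytes = 1,125,899,906,842,624 bytes
975,000,000,000,000 / 1,125,899,906,842,624 = 0.87 PiB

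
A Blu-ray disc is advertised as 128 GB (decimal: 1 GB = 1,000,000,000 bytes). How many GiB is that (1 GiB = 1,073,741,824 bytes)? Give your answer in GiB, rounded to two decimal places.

119.21 GiB

128 GB = 128 × 10^9 bytes = 128,000,000,000 bytes
1 GiB = 1,073,741,824 bytes
128,000,000,000 / 1,073,741,824 = 119.21 GiB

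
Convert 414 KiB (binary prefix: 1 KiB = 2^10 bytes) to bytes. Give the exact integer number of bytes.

423,936 bytes

414 × 1,024 = 423,936 bytes  (1 KiB = 2^10 bytes)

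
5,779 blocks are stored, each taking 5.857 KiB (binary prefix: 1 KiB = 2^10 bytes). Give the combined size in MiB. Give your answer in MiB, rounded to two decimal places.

Total = 5,779 × 5.857 KiB = 33847.603 KiB
= 33847.603 × 1,024 bytes = 34,659,945.472 bytes
1 MiB = 1,048,576 bytes
34,659,945.472 / 1,048,576 = 33.05 MiB

33.05 MiB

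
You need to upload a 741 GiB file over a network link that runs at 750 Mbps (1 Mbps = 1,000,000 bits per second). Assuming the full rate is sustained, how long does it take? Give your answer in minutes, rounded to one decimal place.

741 GiB = 795,642,691,584 bytes = 6,365,141,532,672 bits
750 Mbps = 750,000,000 bits/s
time = 6,365,141,532,672 / 750,000,000 = 8,486.86 s
8,486.86 s / 60 = 141.4 minutes

141.4 minutes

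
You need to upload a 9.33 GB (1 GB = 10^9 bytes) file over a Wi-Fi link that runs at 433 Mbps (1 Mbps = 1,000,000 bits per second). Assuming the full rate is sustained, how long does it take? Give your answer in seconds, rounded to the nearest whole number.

9.33 GB = 9,330,000,000 bytes = 74,640,000,000 bits
433 Mbps = 433,000,000 bits/s
time = 74,640,000,000 / 433,000,000 = 172 s

172 seconds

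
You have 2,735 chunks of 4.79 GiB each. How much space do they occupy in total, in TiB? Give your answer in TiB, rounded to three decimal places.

Total = 2,735 × 4.79 GiB = 13100.65 GiB
= 13100.65 × 1,073,741,824 bytes = 14,066,715,826,585.6 bytes
1 TiB = 1,099,511,627,776 bytes
14,066,715,826,585.6 / 1,099,511,627,776 = 12.794 TiB

12.794 TiB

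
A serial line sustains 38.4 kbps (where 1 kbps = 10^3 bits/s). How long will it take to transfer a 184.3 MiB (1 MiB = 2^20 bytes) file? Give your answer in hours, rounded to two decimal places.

11.18 hours

184.3 MiB = 193,252,556.8 bytes = 1,546,020,454.4 bits
38.4 kbps = 38,400 bits/s
time = 1,546,020,454.4 / 38,400 = 40,260.9493 s
40,260.9493 s / 3600 = 11.18 hours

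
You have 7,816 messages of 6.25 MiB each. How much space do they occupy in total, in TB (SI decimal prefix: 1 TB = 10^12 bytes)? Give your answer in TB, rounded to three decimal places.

Total = 7,816 × 6.25 MiB = 48,850 MiB
= 48,850 × 1,048,576 bytes = 51,222,937,600 bytes
1 TB = 1,000,000,000,000 bytes
51,222,937,600 / 1,000,000,000,000 = 0.051 TB

0.051 TB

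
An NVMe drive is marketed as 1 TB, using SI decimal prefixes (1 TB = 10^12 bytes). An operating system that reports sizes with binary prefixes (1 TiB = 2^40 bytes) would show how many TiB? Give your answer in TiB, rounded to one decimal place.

1 TB × 1,000,000,000,000 bytes/TB = 1,000,000,000,000 bytes
1 TiB = 2^40 bytes = 1,099,511,627,776 bytes
1,000,000,000,000 / 1,099,511,627,776 = 0.9 TiB

0.9 TiB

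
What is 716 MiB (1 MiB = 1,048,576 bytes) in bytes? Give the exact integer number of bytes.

750,780,416 bytes

716 × 1,048,576 = 750,780,416 bytes  (1 MiB = 2^20 bytes)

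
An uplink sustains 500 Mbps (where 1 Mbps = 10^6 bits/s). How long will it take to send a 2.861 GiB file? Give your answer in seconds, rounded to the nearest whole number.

2.861 GiB = 3,071,975,358.464 bytes = 24,575,802,867.712 bits
500 Mbps = 500,000,000 bits/s
time = 24,575,802,867.712 / 500,000,000 = 49 s

49 seconds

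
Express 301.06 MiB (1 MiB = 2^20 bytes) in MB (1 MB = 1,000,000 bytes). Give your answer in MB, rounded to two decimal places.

315.68 MB

301.06 MiB = 301.06 × 2^20 bytes = 315,684,290.56 bytes
1 MB = 1,000,000 bytes
315,684,290.56 / 1,000,000 = 315.68 MB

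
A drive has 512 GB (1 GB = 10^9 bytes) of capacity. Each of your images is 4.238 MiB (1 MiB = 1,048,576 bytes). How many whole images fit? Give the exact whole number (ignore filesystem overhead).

115,215

Capacity: 512 GB = 512,000,000,000 bytes
Per item: 4.238 MiB = 4,443,865.088 bytes
⌊512,000,000,000 / 4,443,865.088⌋ = 115,215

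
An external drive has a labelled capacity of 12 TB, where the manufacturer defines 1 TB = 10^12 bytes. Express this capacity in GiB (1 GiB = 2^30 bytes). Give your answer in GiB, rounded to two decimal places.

12 TB = 12 × 10^12 bytes = 12,000,000,000,000 bytes
1 GiB = 2^30 bytes = 1,073,741,824 bytes
12,000,000,000,000 / 1,073,741,824 = 11,175.87 GiB

11,175.87 GiB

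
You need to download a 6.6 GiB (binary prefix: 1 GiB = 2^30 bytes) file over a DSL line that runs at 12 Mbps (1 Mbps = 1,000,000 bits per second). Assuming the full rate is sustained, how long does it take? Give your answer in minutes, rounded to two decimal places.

78.74 minutes

6.6 GiB = 7,086,696,038.4 bytes = 56,693,568,307.2 bits
12 Mbps = 12,000,000 bits/s
time = 56,693,568,307.2 / 12,000,000 = 4,724.464 s
4,724.464 s / 60 = 78.74 minutes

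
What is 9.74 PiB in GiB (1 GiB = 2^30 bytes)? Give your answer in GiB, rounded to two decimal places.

10,213,130.24 GiB

9.74 PiB × 1,125,899,906,842,624 bytes/PiB = 10,966,265,092,647,157.76 bytes
1 GiB = 1,073,741,824 bytes
10,966,265,092,647,157.76 / 1,073,741,824 = 10,213,130.24 GiB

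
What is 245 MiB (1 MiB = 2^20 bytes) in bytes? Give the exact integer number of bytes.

256,901,120 bytes

245 × 1,048,576 = 256,901,120 bytes  (1 MiB = 2^20 bytes)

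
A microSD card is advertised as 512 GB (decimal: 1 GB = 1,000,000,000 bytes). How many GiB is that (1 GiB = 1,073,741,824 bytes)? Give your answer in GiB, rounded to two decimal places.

512 GB = 512 × 10^9 bytes = 512,000,000,000 bytes
1 GiB = 1,073,741,824 bytes
512,000,000,000 / 1,073,741,824 = 476.84 GiB

476.84 GiB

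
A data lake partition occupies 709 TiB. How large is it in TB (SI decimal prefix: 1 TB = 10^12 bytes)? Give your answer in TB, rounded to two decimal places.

709 TiB = 709 × 2^40 bytes = 779,553,744,093,184 bytes
1 TB = 10^12 bytes = 1,000,000,000,000 bytes
779,553,744,093,184 / 1,000,000,000,000 = 779.55 TB

779.55 TB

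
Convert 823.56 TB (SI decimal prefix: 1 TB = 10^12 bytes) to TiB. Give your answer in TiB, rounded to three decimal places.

823.56 TB = 823.56 × 10^12 bytes = 823,560,000,000,000 bytes
1 TiB = 2^40 bytes = 1,099,511,627,776 bytes
823,560,000,000,000 / 1,099,511,627,776 = 749.023 TiB

749.023 TiB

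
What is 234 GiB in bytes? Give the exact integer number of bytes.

234 × 1,073,741,824 = 251,255,586,816 bytes

251,255,586,816 bytes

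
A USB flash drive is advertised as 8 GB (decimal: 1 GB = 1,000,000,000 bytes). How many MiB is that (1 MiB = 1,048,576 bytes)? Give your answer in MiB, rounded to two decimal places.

8 GB = 8 × 10^9 bytes = 8,000,000,000 bytes
1 MiB = 2^20 bytes = 1,048,576 bytes
8,000,000,000 / 1,048,576 = 7,629.39 MiB

7,629.39 MiB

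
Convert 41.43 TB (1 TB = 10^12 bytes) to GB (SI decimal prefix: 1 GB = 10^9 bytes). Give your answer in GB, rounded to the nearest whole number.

41,430 GB

41.43 TB × 1,000,000,000,000 bytes/TB = 41,430,000,000,000 bytes
1 GB = 1,000,000,000 bytes
41,430,000,000,000 / 1,000,000,000 = 41,430 GB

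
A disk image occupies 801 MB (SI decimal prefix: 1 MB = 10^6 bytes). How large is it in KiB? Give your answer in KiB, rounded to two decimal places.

801 MB = 801 × 10^6 bytes = 801,000,000 bytes
1 KiB = 1,024 bytes
801,000,000 / 1,024 = 782,226.56 KiB

782,226.56 KiB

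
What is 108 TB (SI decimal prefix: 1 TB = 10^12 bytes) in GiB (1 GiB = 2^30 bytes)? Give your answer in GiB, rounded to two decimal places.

108 TB × 1,000,000,000,000 bytes/TB = 108,000,000,000,000 bytes
1 GiB = 2^30 bytes = 1,073,741,824 bytes
108,000,000,000,000 / 1,073,741,824 = 100,582.84 GiB

100,582.84 GiB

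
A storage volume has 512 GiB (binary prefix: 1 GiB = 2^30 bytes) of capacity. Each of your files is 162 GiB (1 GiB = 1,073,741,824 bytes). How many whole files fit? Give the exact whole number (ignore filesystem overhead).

Capacity: 512 GiB = 549,755,813,888 bytes
Per item: 162 GiB = 173,946,175,488 bytes
⌊549,755,813,888 / 173,946,175,488⌋ = 3

3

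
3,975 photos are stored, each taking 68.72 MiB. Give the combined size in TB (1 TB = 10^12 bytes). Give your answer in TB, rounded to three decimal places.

0.286 TB

Total = 3,975 × 68.72 MiB = 273,162 MiB
= 273,162 × 1,048,576 bytes = 286,431,117,312 bytes
1 TB = 1,000,000,000,000 bytes
286,431,117,312 / 1,000,000,000,000 = 0.286 TB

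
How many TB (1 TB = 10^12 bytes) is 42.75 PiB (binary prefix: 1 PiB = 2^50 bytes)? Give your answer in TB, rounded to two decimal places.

48,132.22 TB

42.75 PiB = 42.75 × 2^50 bytes = 48,132,221,017,522,176 bytes
1 TB = 1,000,000,000,000 bytes
48,132,221,017,522,176 / 1,000,000,000,000 = 48,132.22 TB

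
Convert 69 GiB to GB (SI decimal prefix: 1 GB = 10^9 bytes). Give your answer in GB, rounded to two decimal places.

69 GiB × 1,073,741,824 bytes/GiB = 74,088,185,856 bytes
1 GB = 1,000,000,000 bytes
74,088,185,856 / 1,000,000,000 = 74.09 GB

74.09 GB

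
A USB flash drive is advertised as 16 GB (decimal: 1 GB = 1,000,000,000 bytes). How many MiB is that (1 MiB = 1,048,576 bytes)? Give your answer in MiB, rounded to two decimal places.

15,258.79 MiB

16 GB × 1,000,000,000 bytes/GB = 16,000,000,000 bytes
1 MiB = 1,048,576 bytes
16,000,000,000 / 1,048,576 = 15,258.79 MiB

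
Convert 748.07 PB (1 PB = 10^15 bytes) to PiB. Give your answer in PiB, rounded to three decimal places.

664.420 PiB

748.07 PB × 1,000,000,000,000,000 bytes/PB = 748,070,000,000,000,000 bytes
1 PiB = 1,125,899,906,842,624 bytes
748,070,000,000,000,000 / 1,125,899,906,842,624 = 664.420 PiB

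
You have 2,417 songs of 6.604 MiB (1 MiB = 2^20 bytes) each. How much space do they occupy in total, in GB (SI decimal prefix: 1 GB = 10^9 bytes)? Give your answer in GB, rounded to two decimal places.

Total = 2,417 × 6.604 MiB = 15961.868 MiB
= 15961.868 × 1,048,576 bytes = 16,737,231,699.968 bytes
1 GB = 1,000,000,000 bytes
16,737,231,699.968 / 1,000,000,000 = 16.74 GB

16.74 GB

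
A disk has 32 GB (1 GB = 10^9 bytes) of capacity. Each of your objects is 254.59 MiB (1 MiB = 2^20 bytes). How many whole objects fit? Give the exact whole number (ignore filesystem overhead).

Capacity: 32 GB = 32,000,000,000 bytes
Per item: 254.59 MiB = 266,956,963.84 bytes
⌊32,000,000,000 / 266,956,963.84⌋ = 119

119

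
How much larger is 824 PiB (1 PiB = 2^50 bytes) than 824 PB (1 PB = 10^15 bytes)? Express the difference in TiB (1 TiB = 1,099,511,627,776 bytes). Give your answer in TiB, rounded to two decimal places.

94,352.37 TiB

824 PiB = 824 × 1,125,899,906,842,624 = 927,741,523,238,322,176 bytes
824 PB = 824 × 1,000,000,000,000,000 = 824,000,000,000,000,000 bytes
difference = 103,741,523,238,322,176 bytes
103,741,523,238,322,176 / 1,099,511,627,776 = 94,352.37 TiB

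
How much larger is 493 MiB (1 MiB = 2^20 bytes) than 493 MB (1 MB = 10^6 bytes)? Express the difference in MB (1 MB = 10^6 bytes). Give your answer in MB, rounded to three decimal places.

493 MiB = 493 × 1,048,576 = 516,947,968 bytes
493 MB = 493 × 1,000,000 = 493,000,000 bytes
difference = 23,947,968 bytes
23,947,968 / 1,000,000 = 23.948 MB

23.948 MB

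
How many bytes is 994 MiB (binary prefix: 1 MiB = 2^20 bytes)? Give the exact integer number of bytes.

994 × 1,048,576 = 1,042,284,544 bytes  (1 MiB = 2^20 bytes)

1,042,284,544 bytes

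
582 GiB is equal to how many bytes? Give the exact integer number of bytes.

624,917,741,568 bytes

582 × 1,073,741,824 = 624,917,741,568 bytes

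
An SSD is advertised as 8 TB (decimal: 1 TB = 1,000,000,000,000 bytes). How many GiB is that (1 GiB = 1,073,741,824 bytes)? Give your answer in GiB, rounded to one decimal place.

8 TB = 8 × 10^12 bytes = 8,000,000,000,000 bytes
1 GiB = 2^30 bytes = 1,073,741,824 bytes
8,000,000,000,000 / 1,073,741,824 = 7,450.6 GiB

7,450.6 GiB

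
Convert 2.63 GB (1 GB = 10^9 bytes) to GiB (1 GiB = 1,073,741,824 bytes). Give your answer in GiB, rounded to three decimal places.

2.63 GB = 2.63 × 10^9 bytes = 2,630,000,000 bytes
1 GiB = 1,073,741,824 bytes
2,630,000,000 / 1,073,741,824 = 2.449 GiB

2.449 GiB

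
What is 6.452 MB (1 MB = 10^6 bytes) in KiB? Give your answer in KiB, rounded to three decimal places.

6.452 MB = 6.452 × 10^6 bytes = 6,452,000 bytes
1 KiB = 2^10 bytes = 1,024 bytes
6,452,000 / 1,024 = 6,300.781 KiB

6,300.781 KiB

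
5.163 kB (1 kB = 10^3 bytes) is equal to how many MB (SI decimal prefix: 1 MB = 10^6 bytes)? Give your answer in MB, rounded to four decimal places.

5.163 kB × 1,000 bytes/kB = 5,163 bytes
1 MB = 1,000,000 bytes
5,163 / 1,000,000 = 0.0052 MB

0.0052 MB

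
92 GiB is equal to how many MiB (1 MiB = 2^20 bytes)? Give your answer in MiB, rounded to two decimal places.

92 GiB = 92 × 2^30 bytes = 98,784,247,808 bytes
1 MiB = 2^20 bytes = 1,048,576 bytes
98,784,247,808 / 1,048,576 = 94,208.00 MiB

94,208.00 MiB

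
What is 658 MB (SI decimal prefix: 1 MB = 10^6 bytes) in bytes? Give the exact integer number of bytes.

658 × 1,000,000 = 658,000,000 bytes

658,000,000 bytes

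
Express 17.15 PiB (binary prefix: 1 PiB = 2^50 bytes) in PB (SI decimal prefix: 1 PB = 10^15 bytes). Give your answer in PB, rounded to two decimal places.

19.31 PB

17.15 PiB × 1,125,899,906,842,624 bytes/PiB = 19,309,183,402,351,001.6 bytes
1 PB = 10^15 bytes = 1,000,000,000,000,000 bytes
19,309,183,402,351,001.6 / 1,000,000,000,000,000 = 19.31 PB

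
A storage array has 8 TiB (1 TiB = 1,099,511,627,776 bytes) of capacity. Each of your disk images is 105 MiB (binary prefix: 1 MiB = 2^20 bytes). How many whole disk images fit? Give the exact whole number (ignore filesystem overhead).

79,891

Capacity: 8 TiB = 8,796,093,022,208 bytes
Per item: 105 MiB = 110,100,480 bytes
⌊8,796,093,022,208 / 110,100,480⌋ = 79,891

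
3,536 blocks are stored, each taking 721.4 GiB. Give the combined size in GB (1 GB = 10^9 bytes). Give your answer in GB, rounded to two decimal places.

2,738,976.24 GB

Total = 3,536 × 721.4 GiB = 2550870.4 GiB
= 2550870.4 × 1,073,741,824 bytes = 2,738,976,236,083,609.6 bytes
1 GB = 1,000,000,000 bytes
2,738,976,236,083,609.6 / 1,000,000,000 = 2,738,976.24 GB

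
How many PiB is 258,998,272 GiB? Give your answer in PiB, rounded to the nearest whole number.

247 PiB

258,998,272 GiB × 1,073,741,824 bytes/GiB = 278,097,276,990,128,128 bytes
1 PiB = 2^50 bytes = 1,125,899,906,842,624 bytes
278,097,276,990,128,128 / 1,125,899,906,842,624 = 247 PiB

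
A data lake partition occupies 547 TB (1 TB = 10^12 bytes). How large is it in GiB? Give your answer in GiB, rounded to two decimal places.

509,433.45 GiB

547 TB = 547 × 10^12 bytes = 547,000,000,000,000 bytes
1 GiB = 1,073,741,824 bytes
547,000,000,000,000 / 1,073,741,824 = 509,433.45 GiB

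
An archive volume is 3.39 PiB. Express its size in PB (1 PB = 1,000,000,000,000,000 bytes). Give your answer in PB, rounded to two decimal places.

3.39 PiB × 1,125,899,906,842,624 bytes/PiB = 3,816,800,684,196,495.36 bytes
1 PB = 10^15 bytes = 1,000,000,000,000,000 bytes
3,816,800,684,196,495.36 / 1,000,000,000,000,000 = 3.82 PB

3.82 PB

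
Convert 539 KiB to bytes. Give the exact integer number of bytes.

539 × 1,024 = 551,936 bytes

551,936 bytes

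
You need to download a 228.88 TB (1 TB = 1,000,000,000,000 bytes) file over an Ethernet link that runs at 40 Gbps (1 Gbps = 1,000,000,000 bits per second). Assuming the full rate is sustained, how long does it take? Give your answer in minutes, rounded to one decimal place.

762.9 minutes

228.88 TB = 228,880,000,000,000 bytes = 1,831,040,000,000,000 bits
40 Gbps = 40,000,000,000 bits/s
time = 1,831,040,000,000,000 / 40,000,000,000 = 45,776.00 s
45,776.00 s / 60 = 762.9 minutes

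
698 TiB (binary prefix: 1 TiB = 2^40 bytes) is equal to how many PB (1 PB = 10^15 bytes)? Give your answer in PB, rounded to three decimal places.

0.767 PB

698 TiB × 1,099,511,627,776 bytes/TiB = 767,459,116,187,648 bytes
1 PB = 1,000,000,000,000,000 bytes
767,459,116,187,648 / 1,000,000,000,000,000 = 0.767 PB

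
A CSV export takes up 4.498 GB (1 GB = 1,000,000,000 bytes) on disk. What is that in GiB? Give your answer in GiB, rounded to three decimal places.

4.189 GiB

4.498 GB × 1,000,000,000 bytes/GB = 4,498,000,000 bytes
1 GiB = 1,073,741,824 bytes
4,498,000,000 / 1,073,741,824 = 4.189 GiB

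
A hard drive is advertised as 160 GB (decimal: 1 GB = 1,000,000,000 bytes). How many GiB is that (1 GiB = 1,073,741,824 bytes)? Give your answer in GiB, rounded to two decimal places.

160 GB = 160 × 10^9 bytes = 160,000,000,000 bytes
1 GiB = 1,073,741,824 bytes
160,000,000,000 / 1,073,741,824 = 149.01 GiB

149.01 GiB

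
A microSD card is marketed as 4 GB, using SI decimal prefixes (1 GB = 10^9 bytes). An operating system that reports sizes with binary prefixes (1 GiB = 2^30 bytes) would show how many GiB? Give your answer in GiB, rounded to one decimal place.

3.7 GiB

4 GB × 1,000,000,000 bytes/GB = 4,000,000,000 bytes
1 GiB = 2^30 bytes = 1,073,741,824 bytes
4,000,000,000 / 1,073,741,824 = 3.7 GiB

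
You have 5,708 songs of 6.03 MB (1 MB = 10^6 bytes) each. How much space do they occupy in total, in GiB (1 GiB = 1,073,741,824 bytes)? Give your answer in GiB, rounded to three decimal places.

32.055 GiB

Total = 5,708 × 6.03 MB = 34419.24 MB
= 34419.24 × 1,000,000 bytes = 34,419,240,000 bytes
1 GiB = 1,073,741,824 bytes
34,419,240,000 / 1,073,741,824 = 32.055 GiB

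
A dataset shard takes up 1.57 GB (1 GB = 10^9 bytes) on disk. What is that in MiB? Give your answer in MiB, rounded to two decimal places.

1.57 GB × 1,000,000,000 bytes/GB = 1,570,000,000 bytes
1 MiB = 1,048,576 bytes
1,570,000,000 / 1,048,576 = 1,497.27 MiB

1,497.27 MiB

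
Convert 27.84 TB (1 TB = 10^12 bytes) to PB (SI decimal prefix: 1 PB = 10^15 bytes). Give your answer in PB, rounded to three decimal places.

27.84 TB = 27.84 × 10^12 bytes = 27,840,000,000,000 bytes
1 PB = 1,000,000,000,000,000 bytes
27,840,000,000,000 / 1,000,000,000,000,000 = 0.028 PB

0.028 PB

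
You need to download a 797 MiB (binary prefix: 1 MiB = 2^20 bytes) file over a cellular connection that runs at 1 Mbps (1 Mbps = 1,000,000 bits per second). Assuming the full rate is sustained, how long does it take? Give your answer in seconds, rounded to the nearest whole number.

6,686 seconds

797 MiB = 835,715,072 bytes = 6,685,720,576 bits
1 Mbps = 1,000,000 bits/s
time = 6,685,720,576 / 1,000,000 = 6,686 s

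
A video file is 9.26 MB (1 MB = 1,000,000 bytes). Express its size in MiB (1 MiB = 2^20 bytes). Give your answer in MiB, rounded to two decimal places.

9.26 MB × 1,000,000 bytes/MB = 9,260,000 bytes
1 MiB = 2^20 bytes = 1,048,576 bytes
9,260,000 / 1,048,576 = 8.83 MiB

8.83 MiB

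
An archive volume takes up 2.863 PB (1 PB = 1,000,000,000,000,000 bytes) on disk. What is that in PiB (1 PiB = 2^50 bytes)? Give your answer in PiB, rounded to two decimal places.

2.54 PiB

2.863 PB × 1,000,000,000,000,000 bytes/PB = 2,863,000,000,000,000 bytes
1 PiB = 2^50 bytes = 1,125,899,906,842,624 bytes
2,863,000,000,000,000 / 1,125,899,906,842,624 = 2.54 PiB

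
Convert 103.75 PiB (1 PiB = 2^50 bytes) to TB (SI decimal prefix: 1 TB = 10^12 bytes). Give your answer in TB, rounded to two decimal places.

116,812.12 TB

103.75 PiB = 103.75 × 2^50 bytes = 116,812,115,334,922,240 bytes
1 TB = 1,000,000,000,000 bytes
116,812,115,334,922,240 / 1,000,000,000,000 = 116,812.12 TB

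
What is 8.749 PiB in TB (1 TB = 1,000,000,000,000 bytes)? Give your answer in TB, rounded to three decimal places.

8.749 PiB = 8.749 × 2^50 bytes = 9,850,498,284,966,117.376 bytes
1 TB = 1,000,000,000,000 bytes
9,850,498,284,966,117.376 / 1,000,000,000,000 = 9,850.498 TB

9,850.498 TB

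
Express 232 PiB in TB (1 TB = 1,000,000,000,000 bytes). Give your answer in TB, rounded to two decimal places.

261,208.78 TB

232 PiB = 232 × 2^50 bytes = 261,208,778,387,488,768 bytes
1 TB = 1,000,000,000,000 bytes
261,208,778,387,488,768 / 1,000,000,000,000 = 261,208.78 TB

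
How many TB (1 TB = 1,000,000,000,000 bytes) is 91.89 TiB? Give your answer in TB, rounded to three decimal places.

101.034 TB

91.89 TiB × 1,099,511,627,776 bytes/TiB = 101,034,123,476,336.64 bytes
1 TB = 1,000,000,000,000 bytes
101,034,123,476,336.64 / 1,000,000,000,000 = 101.034 TB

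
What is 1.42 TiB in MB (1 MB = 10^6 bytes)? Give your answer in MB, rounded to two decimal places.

1,561,306.51 MB

1.42 TiB = 1.42 × 2^40 bytes = 1,561,306,511,441.92 bytes
1 MB = 10^6 bytes = 1,000,000 bytes
1,561,306,511,441.92 / 1,000,000 = 1,561,306.51 MB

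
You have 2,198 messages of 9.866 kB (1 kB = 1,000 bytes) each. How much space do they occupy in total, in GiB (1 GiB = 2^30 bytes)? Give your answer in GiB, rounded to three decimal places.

Total = 2,198 × 9.866 kB = 21685.468 kB
= 21685.468 × 1,000 bytes = 21,685,468 bytes
1 GiB = 1,073,741,824 bytes
21,685,468 / 1,073,741,824 = 0.020 GiB

0.020 GiB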